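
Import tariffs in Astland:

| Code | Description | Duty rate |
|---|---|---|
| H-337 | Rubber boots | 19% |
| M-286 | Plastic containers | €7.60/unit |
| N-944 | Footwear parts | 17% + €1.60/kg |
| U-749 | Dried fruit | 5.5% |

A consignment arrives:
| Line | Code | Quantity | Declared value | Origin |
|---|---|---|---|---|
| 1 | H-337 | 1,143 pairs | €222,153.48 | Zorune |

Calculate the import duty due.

€42,209.16

Line 1 (H-337, Zorune, 1,143 pairs, €222,153.48):
Base rate for H-337 is 19%.
Duty = €222,153.48 × 19% = €42,209.16.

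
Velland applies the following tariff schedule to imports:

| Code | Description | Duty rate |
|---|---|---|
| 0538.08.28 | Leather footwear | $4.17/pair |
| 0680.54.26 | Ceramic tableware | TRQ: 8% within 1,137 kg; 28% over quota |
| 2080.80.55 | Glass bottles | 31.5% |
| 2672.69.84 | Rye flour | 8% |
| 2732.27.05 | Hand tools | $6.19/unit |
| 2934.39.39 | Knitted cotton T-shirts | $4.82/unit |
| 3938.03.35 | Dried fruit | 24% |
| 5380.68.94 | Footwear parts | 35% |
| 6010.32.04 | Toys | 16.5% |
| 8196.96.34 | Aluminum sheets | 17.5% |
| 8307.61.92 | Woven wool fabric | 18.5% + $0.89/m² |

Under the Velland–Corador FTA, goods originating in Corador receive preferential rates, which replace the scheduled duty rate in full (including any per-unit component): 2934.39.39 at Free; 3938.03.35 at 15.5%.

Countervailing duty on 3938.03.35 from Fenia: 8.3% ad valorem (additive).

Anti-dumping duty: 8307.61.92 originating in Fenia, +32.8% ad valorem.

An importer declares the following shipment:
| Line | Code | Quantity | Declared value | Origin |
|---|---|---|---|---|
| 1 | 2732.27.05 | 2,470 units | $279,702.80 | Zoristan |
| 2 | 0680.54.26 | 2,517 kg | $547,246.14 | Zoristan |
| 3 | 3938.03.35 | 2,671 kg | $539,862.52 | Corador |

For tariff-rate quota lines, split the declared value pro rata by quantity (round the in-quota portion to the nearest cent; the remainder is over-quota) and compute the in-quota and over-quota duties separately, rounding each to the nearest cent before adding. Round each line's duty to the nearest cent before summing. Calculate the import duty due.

$202,755.60

Line 1 (2732.27.05, Zoristan, 2,470 units, $279,702.80):
Base rate for 2732.27.05 is $6.19/unit.
Duty = 2,470 × $6.19 = $15,289.30.
Line 2 (0680.54.26, Zoristan, 2,517 kg, $547,246.14):
Code 0680.54.26 is under a tariff-rate quota (threshold 1,137 kg). In-quota: 1,137 kg at 8%; over-quota: 1,380 kg at 28%.
Pro-rata value split: in-quota = $547,246.14 × 1,137/2,517 = $247,206.54; over-quota = $547,246.14 − $247,206.54 = $300,039.60.
In-quota duty = $247,206.54 × 8% = $19,776.52. Over-quota duty = $300,039.60 × 28% = $84,011.09.
Line duty = $19,776.52 + $84,011.09 = $103,787.61.
Line 3 (3938.03.35, Corador, 2,671 kg, $539,862.52):
Base rate for 3938.03.35 is 24%.
Origin Corador qualifies under the Velland–Corador agreement and 3938.03.35 is covered: preferential rate 15.5% applies instead.
The additional-duty order on 3938.03.35 targets Fenia, not Corador; it does not apply.
Duty = $539,862.52 × 15.5% = $83,678.69.
Total = $15,289.30 + $103,787.61 + $83,678.69 = $202,755.60.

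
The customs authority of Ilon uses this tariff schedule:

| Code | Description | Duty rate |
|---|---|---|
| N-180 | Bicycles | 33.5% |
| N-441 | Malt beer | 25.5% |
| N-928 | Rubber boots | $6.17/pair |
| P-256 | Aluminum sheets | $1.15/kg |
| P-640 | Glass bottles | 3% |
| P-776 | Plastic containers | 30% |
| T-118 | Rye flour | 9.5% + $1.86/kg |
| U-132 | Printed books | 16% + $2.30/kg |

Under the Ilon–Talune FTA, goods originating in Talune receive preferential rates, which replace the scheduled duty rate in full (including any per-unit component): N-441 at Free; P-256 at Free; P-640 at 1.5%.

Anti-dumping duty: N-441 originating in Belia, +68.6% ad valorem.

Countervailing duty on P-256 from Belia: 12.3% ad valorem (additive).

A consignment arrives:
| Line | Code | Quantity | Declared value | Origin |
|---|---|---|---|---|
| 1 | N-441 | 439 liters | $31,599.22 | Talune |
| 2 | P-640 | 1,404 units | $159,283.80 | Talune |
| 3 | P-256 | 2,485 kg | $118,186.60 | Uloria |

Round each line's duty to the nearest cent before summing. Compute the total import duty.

$5,247.01

Line 1 (N-441, Talune, 439 liters, $31,599.22):
Base rate for N-441 is 25.5%.
Origin Talune qualifies under the Ilon–Talune agreement and N-441 is covered: preferential rate Free applies instead.
The additional-duty order on N-441 targets Belia, not Talune; it does not apply.
Duty = $31,599.22 × 0% = $0.00.
Line 2 (P-640, Talune, 1,404 units, $159,283.80):
Base rate for P-640 is 3%.
Origin Talune qualifies under the Ilon–Talune agreement and P-640 is covered: preferential rate 1.5% applies instead.
Duty = $159,283.80 × 1.5% = $2,389.26.
Line 3 (P-256, Uloria, 2,485 kg, $118,186.60):
Base rate for P-256 is $1.15/kg.
P-256 has an FTA preferential rate, but origin Uloria is not Talune; base rate stands.
The additional-duty order on P-256 targets Belia, not Uloria; it does not apply.
Duty = 2,485 × $1.15 = $2,857.75.
Total = $0.00 + $2,389.26 + $2,857.75 = $5,247.01.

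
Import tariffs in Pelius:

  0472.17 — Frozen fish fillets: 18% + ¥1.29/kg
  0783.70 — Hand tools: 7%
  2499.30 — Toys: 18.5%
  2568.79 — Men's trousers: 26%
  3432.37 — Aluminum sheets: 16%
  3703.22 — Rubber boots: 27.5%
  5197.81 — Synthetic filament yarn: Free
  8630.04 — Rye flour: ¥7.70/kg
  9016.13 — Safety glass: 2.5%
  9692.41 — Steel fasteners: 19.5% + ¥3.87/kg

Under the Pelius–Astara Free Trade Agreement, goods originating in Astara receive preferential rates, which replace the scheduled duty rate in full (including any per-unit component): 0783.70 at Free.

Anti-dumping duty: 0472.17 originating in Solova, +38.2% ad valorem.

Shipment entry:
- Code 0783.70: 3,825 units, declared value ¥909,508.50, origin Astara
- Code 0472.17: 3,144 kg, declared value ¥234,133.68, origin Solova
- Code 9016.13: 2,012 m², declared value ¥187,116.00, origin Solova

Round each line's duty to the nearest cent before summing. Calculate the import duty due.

Line 1 (0783.70, Astara, 3,825 units, ¥909,508.50):
Base rate for 0783.70 is 7%.
Origin Astara qualifies under the Pelius–Astara agreement and 0783.70 is covered: preferential rate Free applies instead.
Duty = ¥909,508.50 × 0% = ¥0.00.
Line 2 (0472.17, Solova, 3,144 kg, ¥234,133.68):
Base rate for 0472.17 is 18% + ¥1.29/kg.
Additional duty on 0472.17 from Solova: +38.2%. Applied ad valorem rate: 18% + 38.2% = 56.2%.
Duty = ¥234,133.68 × 56.2% + 3,144 × ¥1.29 = ¥135,638.89.
Line 3 (9016.13, Solova, 2,012 m², ¥187,116.00):
Base rate for 9016.13 is 2.5%.
Duty = ¥187,116.00 × 2.5% = ¥4,677.90.
Total = ¥0.00 + ¥135,638.89 + ¥4,677.90 = ¥140,316.79.

¥140,316.79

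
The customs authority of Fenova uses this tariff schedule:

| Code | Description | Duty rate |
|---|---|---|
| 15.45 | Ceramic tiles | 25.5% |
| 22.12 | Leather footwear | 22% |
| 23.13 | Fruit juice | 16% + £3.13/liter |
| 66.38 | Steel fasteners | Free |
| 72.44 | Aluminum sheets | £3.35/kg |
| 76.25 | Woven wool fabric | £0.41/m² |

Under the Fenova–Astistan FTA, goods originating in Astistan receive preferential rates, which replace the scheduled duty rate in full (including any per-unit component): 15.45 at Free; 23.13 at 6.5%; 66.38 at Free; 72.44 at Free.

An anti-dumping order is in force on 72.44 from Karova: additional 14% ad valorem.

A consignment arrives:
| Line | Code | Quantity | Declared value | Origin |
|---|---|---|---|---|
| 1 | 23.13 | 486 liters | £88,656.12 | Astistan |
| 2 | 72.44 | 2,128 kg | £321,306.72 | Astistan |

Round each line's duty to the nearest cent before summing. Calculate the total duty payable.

£5,762.65

Line 1 (23.13, Astistan, 486 liters, £88,656.12):
Base rate for 23.13 is 16% + £3.13/liter.
Origin Astistan qualifies under the Fenova–Astistan agreement and 23.13 is covered: preferential rate 6.5% applies instead.
Duty = £88,656.12 × 6.5% = £5,762.65.
Line 2 (72.44, Astistan, 2,128 kg, £321,306.72):
Base rate for 72.44 is £3.35/kg.
Origin Astistan qualifies under the Fenova–Astistan agreement and 72.44 is covered: preferential rate Free applies instead.
The additional-duty order on 72.44 targets Karova, not Astistan; it does not apply.
Duty = £321,306.72 × 0% = £0.00.
Total = £5,762.65 + £0.00 = £5,762.65.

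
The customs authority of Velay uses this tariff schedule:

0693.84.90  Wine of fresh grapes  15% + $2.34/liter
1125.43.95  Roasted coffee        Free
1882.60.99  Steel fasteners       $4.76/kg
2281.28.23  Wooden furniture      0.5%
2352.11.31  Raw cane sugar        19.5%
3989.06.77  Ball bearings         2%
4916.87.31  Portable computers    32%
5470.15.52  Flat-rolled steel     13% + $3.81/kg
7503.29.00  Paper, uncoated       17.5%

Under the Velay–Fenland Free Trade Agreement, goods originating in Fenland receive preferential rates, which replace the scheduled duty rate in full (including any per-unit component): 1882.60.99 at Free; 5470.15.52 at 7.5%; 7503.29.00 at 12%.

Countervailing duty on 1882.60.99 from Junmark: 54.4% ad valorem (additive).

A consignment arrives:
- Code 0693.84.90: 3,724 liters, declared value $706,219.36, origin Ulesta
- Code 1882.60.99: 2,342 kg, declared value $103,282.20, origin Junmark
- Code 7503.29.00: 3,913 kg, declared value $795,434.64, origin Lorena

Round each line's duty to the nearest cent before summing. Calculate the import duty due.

$321,181.56

Line 1 (0693.84.90, Ulesta, 3,724 liters, $706,219.36):
Base rate for 0693.84.90 is 15% + $2.34/liter.
Duty = $706,219.36 × 15% + 3,724 × $2.34 = $114,647.06.
Line 2 (1882.60.99, Junmark, 2,342 kg, $103,282.20):
Base rate for 1882.60.99 is $4.76/kg.
1882.60.99 has an FTA preferential rate, but origin Junmark is not Fenland; base rate stands.
Additional duty on 1882.60.99 from Junmark: +54.4% ad valorem. Applied ad valorem rate = 54.4%.
Duty = $103,282.20 × 54.4% + 2,342 × $4.76 = $67,333.44.
Line 3 (7503.29.00, Lorena, 3,913 kg, $795,434.64):
Base rate for 7503.29.00 is 17.5%.
7503.29.00 has an FTA preferential rate, but origin Lorena is not Fenland; base rate stands.
Duty = $795,434.64 × 17.5% = $139,201.06.
Total = $114,647.06 + $67,333.44 + $139,201.06 = $321,181.56.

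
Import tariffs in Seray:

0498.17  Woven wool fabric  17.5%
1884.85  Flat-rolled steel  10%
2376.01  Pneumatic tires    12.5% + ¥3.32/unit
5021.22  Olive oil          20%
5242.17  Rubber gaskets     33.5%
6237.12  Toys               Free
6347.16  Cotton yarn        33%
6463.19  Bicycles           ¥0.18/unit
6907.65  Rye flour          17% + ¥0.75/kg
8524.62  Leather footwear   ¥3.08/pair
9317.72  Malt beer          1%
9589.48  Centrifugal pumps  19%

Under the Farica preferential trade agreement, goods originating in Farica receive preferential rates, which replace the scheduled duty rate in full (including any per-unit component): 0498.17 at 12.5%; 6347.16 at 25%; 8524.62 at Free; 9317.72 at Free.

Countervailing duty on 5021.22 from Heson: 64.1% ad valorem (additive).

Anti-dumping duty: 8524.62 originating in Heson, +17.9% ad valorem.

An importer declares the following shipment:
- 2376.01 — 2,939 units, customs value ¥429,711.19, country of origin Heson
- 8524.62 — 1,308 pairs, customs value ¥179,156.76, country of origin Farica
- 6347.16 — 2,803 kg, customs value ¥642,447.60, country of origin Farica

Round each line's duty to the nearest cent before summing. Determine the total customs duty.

Line 1 (2376.01, Heson, 2,939 units, ¥429,711.19):
Base rate for 2376.01 is 12.5% + ¥3.32/unit.
Duty = ¥429,711.19 × 12.5% + 2,939 × ¥3.32 = ¥63,471.38.
Line 2 (8524.62, Farica, 1,308 pairs, ¥179,156.76):
Base rate for 8524.62 is ¥3.08/pair.
Origin Farica qualifies under the Seray–Farica agreement and 8524.62 is covered: preferential rate Free applies instead.
The additional-duty order on 8524.62 targets Heson, not Farica; it does not apply.
Duty = ¥179,156.76 × 0% = ¥0.00.
Line 3 (6347.16, Farica, 2,803 kg, ¥642,447.60):
Base rate for 6347.16 is 33%.
Origin Farica qualifies under the Seray–Farica agreement and 6347.16 is covered: preferential rate 25% applies instead.
Duty = ¥642,447.60 × 25% = ¥160,611.90.
Total = ¥63,471.38 + ¥0.00 + ¥160,611.90 = ¥224,083.28.

¥224,083.28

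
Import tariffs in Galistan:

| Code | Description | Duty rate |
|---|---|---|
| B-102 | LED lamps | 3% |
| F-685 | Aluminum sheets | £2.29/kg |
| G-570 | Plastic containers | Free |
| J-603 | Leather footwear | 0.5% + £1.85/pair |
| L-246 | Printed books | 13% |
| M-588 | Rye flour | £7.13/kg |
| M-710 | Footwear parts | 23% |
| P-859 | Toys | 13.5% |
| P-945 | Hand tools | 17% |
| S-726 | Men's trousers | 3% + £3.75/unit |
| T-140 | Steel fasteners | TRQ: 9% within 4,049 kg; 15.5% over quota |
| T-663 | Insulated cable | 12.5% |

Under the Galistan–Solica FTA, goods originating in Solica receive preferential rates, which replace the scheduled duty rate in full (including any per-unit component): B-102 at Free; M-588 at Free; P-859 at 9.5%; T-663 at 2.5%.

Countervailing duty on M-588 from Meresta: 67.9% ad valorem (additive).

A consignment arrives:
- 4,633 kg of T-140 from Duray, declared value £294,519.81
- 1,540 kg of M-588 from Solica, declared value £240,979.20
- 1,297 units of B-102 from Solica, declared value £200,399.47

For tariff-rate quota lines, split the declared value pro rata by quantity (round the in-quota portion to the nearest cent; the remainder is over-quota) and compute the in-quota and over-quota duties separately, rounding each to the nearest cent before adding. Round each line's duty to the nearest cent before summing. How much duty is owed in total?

Line 1 (T-140, Duray, 4,633 kg, £294,519.81):
Code T-140 is under a tariff-rate quota (threshold 4,049 kg). In-quota: 4,049 kg at 9%; over-quota: 584 kg at 15.5%.
Pro-rata value split: in-quota = £294,519.81 × 4,049/4,633 = £257,394.93; over-quota = £294,519.81 − £257,394.93 = £37,124.88.
In-quota duty = £257,394.93 × 9% = £23,165.54. Over-quota duty = £37,124.88 × 15.5% = £5,754.36.
Line duty = £23,165.54 + £5,754.36 = £28,919.90.
Line 2 (M-588, Solica, 1,540 kg, £240,979.20):
Base rate for M-588 is £7.13/kg.
Origin Solica qualifies under the Galistan–Solica agreement and M-588 is covered: preferential rate Free applies instead.
The additional-duty order on M-588 targets Meresta, not Solica; it does not apply.
Duty = £240,979.20 × 0% = £0.00.
Line 3 (B-102, Solica, 1,297 units, £200,399.47):
Base rate for B-102 is 3%.
Origin Solica qualifies under the Galistan–Solica agreement and B-102 is covered: preferential rate Free applies instead.
Duty = £200,399.47 × 0% = £0.00.
Total = £28,919.90 + £0.00 + £0.00 = £28,919.90.

£28,919.90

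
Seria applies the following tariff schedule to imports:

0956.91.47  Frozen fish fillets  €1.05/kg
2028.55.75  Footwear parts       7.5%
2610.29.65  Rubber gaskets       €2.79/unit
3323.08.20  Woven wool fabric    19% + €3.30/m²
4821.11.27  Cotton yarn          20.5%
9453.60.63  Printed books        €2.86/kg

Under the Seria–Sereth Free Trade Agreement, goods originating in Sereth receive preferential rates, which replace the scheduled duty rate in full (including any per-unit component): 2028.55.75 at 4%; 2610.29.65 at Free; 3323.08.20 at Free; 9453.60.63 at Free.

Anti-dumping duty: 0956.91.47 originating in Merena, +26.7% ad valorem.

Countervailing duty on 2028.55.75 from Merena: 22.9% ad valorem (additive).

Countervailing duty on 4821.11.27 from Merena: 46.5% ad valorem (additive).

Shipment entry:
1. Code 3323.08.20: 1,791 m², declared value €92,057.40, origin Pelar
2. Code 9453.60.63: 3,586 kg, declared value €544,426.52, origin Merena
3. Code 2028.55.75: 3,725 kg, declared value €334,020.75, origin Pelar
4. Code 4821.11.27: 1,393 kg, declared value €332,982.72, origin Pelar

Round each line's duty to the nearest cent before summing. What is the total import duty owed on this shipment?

€126,970.19

Line 1 (3323.08.20, Pelar, 1,791 m², €92,057.40):
Base rate for 3323.08.20 is 19% + €3.30/m².
3323.08.20 has an FTA preferential rate, but origin Pelar is not Sereth; base rate stands.
Duty = €92,057.40 × 19% + 1,791 × €3.30 = €23,401.21.
Line 2 (9453.60.63, Merena, 3,586 kg, €544,426.52):
Base rate for 9453.60.63 is €2.86/kg.
9453.60.63 has an FTA preferential rate, but origin Merena is not Sereth; base rate stands.
Duty = 3,586 × €2.86 = €10,255.96.
Line 3 (2028.55.75, Pelar, 3,725 kg, €334,020.75):
Base rate for 2028.55.75 is 7.5%.
2028.55.75 has an FTA preferential rate, but origin Pelar is not Sereth; base rate stands.
The additional-duty order on 2028.55.75 targets Merena, not Pelar; it does not apply.
Duty = €334,020.75 × 7.5% = €25,051.56.
Line 4 (4821.11.27, Pelar, 1,393 kg, €332,982.72):
Base rate for 4821.11.27 is 20.5%.
The additional-duty order on 4821.11.27 targets Merena, not Pelar; it does not apply.
Duty = €332,982.72 × 20.5% = €68,261.46.
Total = €23,401.21 + €10,255.96 + €25,051.56 + €68,261.46 = €126,970.19.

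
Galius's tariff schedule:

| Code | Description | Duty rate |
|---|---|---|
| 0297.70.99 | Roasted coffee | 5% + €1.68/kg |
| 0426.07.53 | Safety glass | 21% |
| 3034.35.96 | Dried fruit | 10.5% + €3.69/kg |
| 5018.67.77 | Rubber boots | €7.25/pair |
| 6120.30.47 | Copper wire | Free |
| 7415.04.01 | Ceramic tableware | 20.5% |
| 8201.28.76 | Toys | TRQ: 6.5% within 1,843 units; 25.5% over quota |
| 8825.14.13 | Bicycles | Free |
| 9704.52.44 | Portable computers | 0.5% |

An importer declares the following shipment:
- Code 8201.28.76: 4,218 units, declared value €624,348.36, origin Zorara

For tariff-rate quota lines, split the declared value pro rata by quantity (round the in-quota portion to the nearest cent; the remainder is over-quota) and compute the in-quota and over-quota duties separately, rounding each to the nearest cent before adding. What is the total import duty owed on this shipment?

€107,376.67

Line 1 (8201.28.76, Zorara, 4,218 units, €624,348.36):
Code 8201.28.76 is under a tariff-rate quota (threshold 1,843 units). In-quota: 1,843 units at 6.5%; over-quota: 2,375 units at 25.5%.
Pro-rata value split: in-quota = €624,348.36 × 1,843/4,218 = €272,800.86; over-quota = €624,348.36 − €272,800.86 = €351,547.50.
In-quota duty = €272,800.86 × 6.5% = €17,732.06. Over-quota duty = €351,547.50 × 25.5% = €89,644.61.
Line duty = €17,732.06 + €89,644.61 = €107,376.67.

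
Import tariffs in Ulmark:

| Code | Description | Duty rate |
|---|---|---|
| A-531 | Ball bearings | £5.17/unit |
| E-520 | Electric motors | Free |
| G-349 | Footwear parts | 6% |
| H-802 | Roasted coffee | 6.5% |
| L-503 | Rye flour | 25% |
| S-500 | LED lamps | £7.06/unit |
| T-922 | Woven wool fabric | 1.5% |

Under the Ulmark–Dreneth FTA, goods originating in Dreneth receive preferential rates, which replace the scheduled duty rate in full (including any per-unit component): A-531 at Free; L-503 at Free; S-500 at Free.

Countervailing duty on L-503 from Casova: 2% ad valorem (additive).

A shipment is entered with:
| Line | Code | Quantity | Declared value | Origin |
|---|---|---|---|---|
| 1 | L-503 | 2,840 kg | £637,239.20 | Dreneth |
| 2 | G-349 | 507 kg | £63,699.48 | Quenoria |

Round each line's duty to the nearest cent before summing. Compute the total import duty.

Line 1 (L-503, Dreneth, 2,840 kg, £637,239.20):
Base rate for L-503 is 25%.
Origin Dreneth qualifies under the Ulmark–Dreneth agreement and L-503 is covered: preferential rate Free applies instead.
The additional-duty order on L-503 targets Casova, not Dreneth; it does not apply.
Duty = £637,239.20 × 0% = £0.00.
Line 2 (G-349, Quenoria, 507 kg, £63,699.48):
Base rate for G-349 is 6%.
Duty = £63,699.48 × 6% = £3,821.97.
Total = £0.00 + £3,821.97 = £3,821.97.

£3,821.97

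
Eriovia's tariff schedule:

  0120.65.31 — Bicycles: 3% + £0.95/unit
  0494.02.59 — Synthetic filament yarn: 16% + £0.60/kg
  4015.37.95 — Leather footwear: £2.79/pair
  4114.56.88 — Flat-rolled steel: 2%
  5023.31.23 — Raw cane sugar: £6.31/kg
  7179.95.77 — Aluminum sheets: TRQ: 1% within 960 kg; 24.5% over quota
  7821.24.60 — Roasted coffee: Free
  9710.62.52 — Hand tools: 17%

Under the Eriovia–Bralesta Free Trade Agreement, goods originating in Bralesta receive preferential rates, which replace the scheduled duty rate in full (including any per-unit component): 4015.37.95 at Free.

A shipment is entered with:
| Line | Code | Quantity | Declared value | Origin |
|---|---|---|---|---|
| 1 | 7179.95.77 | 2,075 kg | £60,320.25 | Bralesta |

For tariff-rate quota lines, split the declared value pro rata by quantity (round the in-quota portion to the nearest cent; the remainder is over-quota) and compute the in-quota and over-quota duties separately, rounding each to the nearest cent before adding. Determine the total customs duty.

£8,220.27

Line 1 (7179.95.77, Bralesta, 2,075 kg, £60,320.25):
Code 7179.95.77 is under a tariff-rate quota (threshold 960 kg). In-quota: 960 kg at 1%; over-quota: 1,115 kg at 24.5%.
Pro-rata value split: in-quota = £60,320.25 × 960/2,075 = £27,907.20; over-quota = £60,320.25 − £27,907.20 = £32,413.05.
In-quota duty = £27,907.20 × 1% = £279.07. Over-quota duty = £32,413.05 × 24.5% = £7,941.20.
Line duty = £279.07 + £7,941.20 = £8,220.27.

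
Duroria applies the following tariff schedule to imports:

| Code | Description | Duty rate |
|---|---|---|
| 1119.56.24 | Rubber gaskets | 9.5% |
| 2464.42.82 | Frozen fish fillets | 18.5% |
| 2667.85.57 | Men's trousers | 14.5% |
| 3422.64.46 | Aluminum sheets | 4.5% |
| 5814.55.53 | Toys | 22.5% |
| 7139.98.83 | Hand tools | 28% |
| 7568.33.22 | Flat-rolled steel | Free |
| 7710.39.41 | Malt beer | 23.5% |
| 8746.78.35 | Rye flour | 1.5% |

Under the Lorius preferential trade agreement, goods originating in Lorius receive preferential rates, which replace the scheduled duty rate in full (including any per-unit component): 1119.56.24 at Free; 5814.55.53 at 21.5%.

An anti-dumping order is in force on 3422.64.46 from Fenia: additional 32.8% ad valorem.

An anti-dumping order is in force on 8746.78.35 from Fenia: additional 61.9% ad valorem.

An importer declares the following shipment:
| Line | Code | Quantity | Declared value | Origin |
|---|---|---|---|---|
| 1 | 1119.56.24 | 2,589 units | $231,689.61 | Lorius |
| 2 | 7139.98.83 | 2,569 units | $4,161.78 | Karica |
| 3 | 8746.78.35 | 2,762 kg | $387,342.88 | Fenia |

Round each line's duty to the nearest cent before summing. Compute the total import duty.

$246,740.69

Line 1 (1119.56.24, Lorius, 2,589 units, $231,689.61):
Base rate for 1119.56.24 is 9.5%.
Origin Lorius qualifies under the Duroria–Lorius agreement and 1119.56.24 is covered: preferential rate Free applies instead.
Duty = $231,689.61 × 0% = $0.00.
Line 2 (7139.98.83, Karica, 2,569 units, $4,161.78):
Base rate for 7139.98.83 is 28%.
Duty = $4,161.78 × 28% = $1,165.30.
Line 3 (8746.78.35, Fenia, 2,762 kg, $387,342.88):
Base rate for 8746.78.35 is 1.5%.
Additional duty on 8746.78.35 from Fenia: +61.9%. Applied ad valorem rate: 1.5% + 61.9% = 63.4%.
Duty = $387,342.88 × 63.4% = $245,575.39.
Total = $0.00 + $1,165.30 + $245,575.39 = $246,740.69.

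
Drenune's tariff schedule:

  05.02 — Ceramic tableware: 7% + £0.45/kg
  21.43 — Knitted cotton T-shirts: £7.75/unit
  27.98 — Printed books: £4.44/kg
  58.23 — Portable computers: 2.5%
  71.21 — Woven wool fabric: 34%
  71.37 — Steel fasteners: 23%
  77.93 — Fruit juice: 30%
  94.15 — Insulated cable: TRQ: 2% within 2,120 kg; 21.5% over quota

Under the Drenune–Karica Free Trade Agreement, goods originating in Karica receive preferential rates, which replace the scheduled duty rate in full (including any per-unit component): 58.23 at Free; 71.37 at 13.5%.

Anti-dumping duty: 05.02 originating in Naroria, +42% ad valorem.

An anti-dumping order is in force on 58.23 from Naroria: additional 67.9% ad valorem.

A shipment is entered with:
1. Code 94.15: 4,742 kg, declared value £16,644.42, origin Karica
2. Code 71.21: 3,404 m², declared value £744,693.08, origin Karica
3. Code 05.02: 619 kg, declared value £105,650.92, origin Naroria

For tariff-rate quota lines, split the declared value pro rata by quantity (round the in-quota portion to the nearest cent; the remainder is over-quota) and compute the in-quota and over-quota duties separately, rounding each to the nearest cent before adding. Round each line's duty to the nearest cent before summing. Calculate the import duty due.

£307,370.66

Line 1 (94.15, Karica, 4,742 kg, £16,644.42):
Code 94.15 is under a tariff-rate quota (threshold 2,120 kg). In-quota: 2,120 kg at 2%; over-quota: 2,622 kg at 21.5%.
Pro-rata value split: in-quota = £16,644.42 × 2,120/4,742 = £7,441.20; over-quota = £16,644.42 − £7,441.20 = £9,203.22.
In-quota duty = £7,441.20 × 2% = £148.82. Over-quota duty = £9,203.22 × 21.5% = £1,978.69.
Line duty = £148.82 + £1,978.69 = £2,127.51.
Line 2 (71.21, Karica, 3,404 m², £744,693.08):
Base rate for 71.21 is 34%.
Origin Karica is the FTA partner but 71.21 is not on the preference list; base rate stands.
Duty = £744,693.08 × 34% = £253,195.65.
Line 3 (05.02, Naroria, 619 kg, £105,650.92):
Base rate for 05.02 is 7% + £0.45/kg.
Additional duty on 05.02 from Naroria: +42%. Applied ad valorem rate: 7% + 42% = 49%.
Duty = £105,650.92 × 49% + 619 × £0.45 = £52,047.50.
Total = £2,127.51 + £253,195.65 + £52,047.50 = £307,370.66.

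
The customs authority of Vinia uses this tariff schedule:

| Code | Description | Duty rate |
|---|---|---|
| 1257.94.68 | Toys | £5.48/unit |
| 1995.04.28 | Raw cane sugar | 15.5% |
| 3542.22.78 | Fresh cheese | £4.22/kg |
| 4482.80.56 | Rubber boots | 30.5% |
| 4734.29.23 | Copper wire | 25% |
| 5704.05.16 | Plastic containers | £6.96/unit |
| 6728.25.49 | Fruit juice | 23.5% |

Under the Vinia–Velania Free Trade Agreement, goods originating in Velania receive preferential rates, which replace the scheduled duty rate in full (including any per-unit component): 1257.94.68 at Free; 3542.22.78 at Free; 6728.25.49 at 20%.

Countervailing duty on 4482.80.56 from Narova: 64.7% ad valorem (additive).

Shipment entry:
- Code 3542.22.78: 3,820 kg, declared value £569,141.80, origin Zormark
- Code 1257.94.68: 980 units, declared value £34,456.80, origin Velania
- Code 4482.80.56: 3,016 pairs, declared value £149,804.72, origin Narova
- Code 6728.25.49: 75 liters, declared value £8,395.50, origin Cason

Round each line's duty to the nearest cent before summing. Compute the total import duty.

Line 1 (3542.22.78, Zormark, 3,820 kg, £569,141.80):
Base rate for 3542.22.78 is £4.22/kg.
3542.22.78 has an FTA preferential rate, but origin Zormark is not Velania; base rate stands.
Duty = 3,820 × £4.22 = £16,120.40.
Line 2 (1257.94.68, Velania, 980 units, £34,456.80):
Base rate for 1257.94.68 is £5.48/unit.
Origin Velania qualifies under the Vinia–Velania agreement and 1257.94.68 is covered: preferential rate Free applies instead.
Duty = £34,456.80 × 0% = £0.00.
Line 3 (4482.80.56, Narova, 3,016 pairs, £149,804.72):
Base rate for 4482.80.56 is 30.5%.
Additional duty on 4482.80.56 from Narova: +64.7%. Applied ad valorem rate: 30.5% + 64.7% = 95.2%.
Duty = £149,804.72 × 95.2% = £142,614.09.
Line 4 (6728.25.49, Cason, 75 liters, £8,395.50):
Base rate for 6728.25.49 is 23.5%.
6728.25.49 has an FTA preferential rate, but origin Cason is not Velania; base rate stands.
Duty = £8,395.50 × 23.5% = £1,972.94.
Total = £16,120.40 + £0.00 + £142,614.09 + £1,972.94 = £160,707.43.

£160,707.43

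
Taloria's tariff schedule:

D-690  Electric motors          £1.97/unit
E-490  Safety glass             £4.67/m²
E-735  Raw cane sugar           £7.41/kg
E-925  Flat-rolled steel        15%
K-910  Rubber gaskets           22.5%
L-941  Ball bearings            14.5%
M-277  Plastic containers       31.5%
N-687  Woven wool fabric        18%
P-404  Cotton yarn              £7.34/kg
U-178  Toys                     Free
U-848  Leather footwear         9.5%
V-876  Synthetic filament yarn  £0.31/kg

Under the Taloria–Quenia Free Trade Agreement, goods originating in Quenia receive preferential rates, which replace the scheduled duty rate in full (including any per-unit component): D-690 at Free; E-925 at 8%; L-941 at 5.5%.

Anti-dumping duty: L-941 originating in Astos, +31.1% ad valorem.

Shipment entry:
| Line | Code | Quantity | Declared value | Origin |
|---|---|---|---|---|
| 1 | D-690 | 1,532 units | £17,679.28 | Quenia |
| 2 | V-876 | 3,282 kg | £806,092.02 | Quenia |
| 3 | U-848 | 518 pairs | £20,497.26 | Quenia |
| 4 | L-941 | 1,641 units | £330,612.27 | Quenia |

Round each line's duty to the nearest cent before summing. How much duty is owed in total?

£21,148.33

Line 1 (D-690, Quenia, 1,532 units, £17,679.28):
Base rate for D-690 is £1.97/unit.
Origin Quenia qualifies under the Taloria–Quenia agreement and D-690 is covered: preferential rate Free applies instead.
Duty = £17,679.28 × 0% = £0.00.
Line 2 (V-876, Quenia, 3,282 kg, £806,092.02):
Base rate for V-876 is £0.31/kg.
Origin Quenia is the FTA partner but V-876 is not on the preference list; base rate stands.
Duty = 3,282 × £0.31 = £1,017.42.
Line 3 (U-848, Quenia, 518 pairs, £20,497.26):
Base rate for U-848 is 9.5%.
Origin Quenia is the FTA partner but U-848 is not on the preference list; base rate stands.
Duty = £20,497.26 × 9.5% = £1,947.24.
Line 4 (L-941, Quenia, 1,641 units, £330,612.27):
Base rate for L-941 is 14.5%.
Origin Quenia qualifies under the Taloria–Quenia agreement and L-941 is covered: preferential rate 5.5% applies instead.
The additional-duty order on L-941 targets Astos, not Quenia; it does not apply.
Duty = £330,612.27 × 5.5% = £18,183.67.
Total = £0.00 + £1,017.42 + £1,947.24 + £18,183.67 = £21,148.33.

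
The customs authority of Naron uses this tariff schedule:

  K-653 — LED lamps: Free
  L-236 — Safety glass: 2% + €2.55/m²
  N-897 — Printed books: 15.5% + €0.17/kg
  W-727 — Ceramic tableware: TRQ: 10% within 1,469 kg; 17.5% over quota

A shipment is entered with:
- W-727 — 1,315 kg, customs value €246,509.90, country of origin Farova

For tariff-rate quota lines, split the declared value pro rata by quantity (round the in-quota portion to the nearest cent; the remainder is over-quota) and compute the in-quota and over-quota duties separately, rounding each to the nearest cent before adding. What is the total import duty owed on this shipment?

Line 1 (W-727, Farova, 1,315 kg, €246,509.90):
Code W-727 is under a tariff-rate quota (threshold 1,469 kg). Quantity 1,315 kg is within the quota, so the in-quota rate 10% applies to the full value.
Duty = €246,509.90 × 10% = €24,650.99.

€24,650.99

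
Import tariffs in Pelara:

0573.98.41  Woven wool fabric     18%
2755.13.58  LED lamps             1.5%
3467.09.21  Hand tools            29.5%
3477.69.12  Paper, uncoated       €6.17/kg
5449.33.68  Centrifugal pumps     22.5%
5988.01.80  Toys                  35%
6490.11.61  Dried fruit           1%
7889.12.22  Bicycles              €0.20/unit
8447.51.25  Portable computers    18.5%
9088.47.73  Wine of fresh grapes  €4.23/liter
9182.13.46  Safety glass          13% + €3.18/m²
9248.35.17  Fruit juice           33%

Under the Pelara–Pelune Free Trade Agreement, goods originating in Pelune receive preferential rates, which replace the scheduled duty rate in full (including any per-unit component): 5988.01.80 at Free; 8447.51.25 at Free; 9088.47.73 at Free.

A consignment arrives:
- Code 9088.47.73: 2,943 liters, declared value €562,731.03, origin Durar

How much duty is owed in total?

Line 1 (9088.47.73, Durar, 2,943 liters, €562,731.03):
Base rate for 9088.47.73 is €4.23/liter.
9088.47.73 has an FTA preferential rate, but origin Durar is not Pelune; base rate stands.
Duty = 2,943 × €4.23 = €12,448.89.

€12,448.89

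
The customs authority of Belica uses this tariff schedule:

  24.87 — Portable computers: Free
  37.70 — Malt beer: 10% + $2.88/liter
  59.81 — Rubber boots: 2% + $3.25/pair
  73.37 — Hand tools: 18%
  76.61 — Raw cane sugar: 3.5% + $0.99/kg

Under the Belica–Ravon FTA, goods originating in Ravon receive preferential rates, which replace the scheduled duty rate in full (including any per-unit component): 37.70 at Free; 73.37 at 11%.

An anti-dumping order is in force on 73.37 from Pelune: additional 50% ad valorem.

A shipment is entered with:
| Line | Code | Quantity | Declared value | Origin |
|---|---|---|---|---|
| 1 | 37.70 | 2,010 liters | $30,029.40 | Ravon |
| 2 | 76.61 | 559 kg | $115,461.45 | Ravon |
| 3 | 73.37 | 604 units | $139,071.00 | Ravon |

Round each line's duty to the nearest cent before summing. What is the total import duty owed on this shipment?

$19,892.37

Line 1 (37.70, Ravon, 2,010 liters, $30,029.40):
Base rate for 37.70 is 10% + $2.88/liter.
Origin Ravon qualifies under the Belica–Ravon agreement and 37.70 is covered: preferential rate Free applies instead.
Duty = $30,029.40 × 0% = $0.00.
Line 2 (76.61, Ravon, 559 kg, $115,461.45):
Base rate for 76.61 is 3.5% + $0.99/kg.
Origin Ravon is the FTA partner but 76.61 is not on the preference list; base rate stands.
Duty = $115,461.45 × 3.5% + 559 × $0.99 = $4,594.56.
Line 3 (73.37, Ravon, 604 units, $139,071.00):
Base rate for 73.37 is 18%.
Origin Ravon qualifies under the Belica–Ravon agreement and 73.37 is covered: preferential rate 11% applies instead.
The additional-duty order on 73.37 targets Pelune, not Ravon; it does not apply.
Duty = $139,071.00 × 11% = $15,297.81.
Total = $0.00 + $4,594.56 + $15,297.81 = $19,892.37.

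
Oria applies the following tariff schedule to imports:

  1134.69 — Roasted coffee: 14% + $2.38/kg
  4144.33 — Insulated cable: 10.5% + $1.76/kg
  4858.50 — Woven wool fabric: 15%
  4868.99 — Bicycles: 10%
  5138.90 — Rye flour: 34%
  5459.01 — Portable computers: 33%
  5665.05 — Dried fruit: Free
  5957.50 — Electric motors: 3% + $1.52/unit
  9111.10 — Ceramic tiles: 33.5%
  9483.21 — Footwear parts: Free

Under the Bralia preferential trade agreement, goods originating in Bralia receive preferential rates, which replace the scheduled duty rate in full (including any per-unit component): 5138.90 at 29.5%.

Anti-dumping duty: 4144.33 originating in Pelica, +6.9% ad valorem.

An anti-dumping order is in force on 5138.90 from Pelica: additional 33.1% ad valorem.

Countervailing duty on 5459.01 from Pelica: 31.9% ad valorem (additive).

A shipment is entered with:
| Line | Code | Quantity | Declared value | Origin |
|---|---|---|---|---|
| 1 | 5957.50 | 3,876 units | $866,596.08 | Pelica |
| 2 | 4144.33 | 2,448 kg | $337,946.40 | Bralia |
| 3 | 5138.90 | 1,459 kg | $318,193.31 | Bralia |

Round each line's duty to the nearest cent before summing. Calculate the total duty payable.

$165,549.28

Line 1 (5957.50, Pelica, 3,876 units, $866,596.08):
Base rate for 5957.50 is 3% + $1.52/unit.
Duty = $866,596.08 × 3% + 3,876 × $1.52 = $31,889.40.
Line 2 (4144.33, Bralia, 2,448 kg, $337,946.40):
Base rate for 4144.33 is 10.5% + $1.76/kg.
Origin Bralia is the FTA partner but 4144.33 is not on the preference list; base rate stands.
The additional-duty order on 4144.33 targets Pelica, not Bralia; it does not apply.
Duty = $337,946.40 × 10.5% + 2,448 × $1.76 = $39,792.85.
Line 3 (5138.90, Bralia, 1,459 kg, $318,193.31):
Base rate for 5138.90 is 34%.
Origin Bralia qualifies under the Oria–Bralia agreement and 5138.90 is covered: preferential rate 29.5% applies instead.
The additional-duty order on 5138.90 targets Pelica, not Bralia; it does not apply.
Duty = $318,193.31 × 29.5% = $93,867.03.
Total = $31,889.40 + $39,792.85 + $93,867.03 = $165,549.28.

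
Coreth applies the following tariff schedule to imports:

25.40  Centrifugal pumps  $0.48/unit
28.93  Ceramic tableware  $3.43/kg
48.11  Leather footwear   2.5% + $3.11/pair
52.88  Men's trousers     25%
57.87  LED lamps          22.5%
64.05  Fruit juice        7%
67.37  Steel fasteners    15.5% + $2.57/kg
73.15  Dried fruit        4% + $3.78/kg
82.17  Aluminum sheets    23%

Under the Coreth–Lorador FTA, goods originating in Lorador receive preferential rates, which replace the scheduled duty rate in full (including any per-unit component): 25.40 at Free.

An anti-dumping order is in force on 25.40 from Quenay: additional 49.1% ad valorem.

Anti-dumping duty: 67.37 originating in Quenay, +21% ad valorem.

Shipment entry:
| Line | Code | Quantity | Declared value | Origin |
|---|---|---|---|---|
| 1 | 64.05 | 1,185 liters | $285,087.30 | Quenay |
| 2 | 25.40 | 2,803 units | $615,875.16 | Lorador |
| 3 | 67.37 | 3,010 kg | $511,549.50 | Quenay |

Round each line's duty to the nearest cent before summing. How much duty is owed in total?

$214,407.38

Line 1 (64.05, Quenay, 1,185 liters, $285,087.30):
Base rate for 64.05 is 7%.
Duty = $285,087.30 × 7% = $19,956.11.
Line 2 (25.40, Lorador, 2,803 units, $615,875.16):
Base rate for 25.40 is $0.48/unit.
Origin Lorador qualifies under the Coreth–Lorador agreement and 25.40 is covered: preferential rate Free applies instead.
The additional-duty order on 25.40 targets Quenay, not Lorador; it does not apply.
Duty = $615,875.16 × 0% = $0.00.
Line 3 (67.37, Quenay, 3,010 kg, $511,549.50):
Base rate for 67.37 is 15.5% + $2.57/kg.
Additional duty on 67.37 from Quenay: +21%. Applied ad valorem rate: 15.5% + 21% = 36.5%.
Duty = $511,549.50 × 36.5% + 3,010 × $2.57 = $194,451.27.
Total = $19,956.11 + $0.00 + $194,451.27 = $214,407.38.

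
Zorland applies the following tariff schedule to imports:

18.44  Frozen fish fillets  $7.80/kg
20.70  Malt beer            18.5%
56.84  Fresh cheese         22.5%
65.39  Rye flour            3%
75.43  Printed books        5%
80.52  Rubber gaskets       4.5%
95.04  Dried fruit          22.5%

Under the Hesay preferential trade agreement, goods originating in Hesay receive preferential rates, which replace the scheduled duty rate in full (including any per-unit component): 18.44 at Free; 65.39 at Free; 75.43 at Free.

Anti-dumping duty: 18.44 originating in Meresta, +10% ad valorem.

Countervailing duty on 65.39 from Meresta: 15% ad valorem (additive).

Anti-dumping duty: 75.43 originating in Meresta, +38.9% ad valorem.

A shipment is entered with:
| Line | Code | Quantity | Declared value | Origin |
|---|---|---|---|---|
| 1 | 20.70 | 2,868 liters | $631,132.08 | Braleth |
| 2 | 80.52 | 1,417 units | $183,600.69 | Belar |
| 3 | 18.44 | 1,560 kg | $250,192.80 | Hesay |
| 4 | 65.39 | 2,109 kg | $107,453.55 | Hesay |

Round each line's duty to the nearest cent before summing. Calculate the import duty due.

$125,021.46

Line 1 (20.70, Braleth, 2,868 liters, $631,132.08):
Base rate for 20.70 is 18.5%.
Duty = $631,132.08 × 18.5% = $116,759.43.
Line 2 (80.52, Belar, 1,417 units, $183,600.69):
Base rate for 80.52 is 4.5%.
Duty = $183,600.69 × 4.5% = $8,262.03.
Line 3 (18.44, Hesay, 1,560 kg, $250,192.80):
Base rate for 18.44 is $7.80/kg.
Origin Hesay qualifies under the Zorland–Hesay agreement and 18.44 is covered: preferential rate Free applies instead.
The additional-duty order on 18.44 targets Meresta, not Hesay; it does not apply.
Duty = $250,192.80 × 0% = $0.00.
Line 4 (65.39, Hesay, 2,109 kg, $107,453.55):
Base rate for 65.39 is 3%.
Origin Hesay qualifies under the Zorland–Hesay agreement and 65.39 is covered: preferential rate Free applies instead.
The additional-duty order on 65.39 targets Meresta, not Hesay; it does not apply.
Duty = $107,453.55 × 0% = $0.00.
Total = $116,759.43 + $8,262.03 + $0.00 + $0.00 = $125,021.46.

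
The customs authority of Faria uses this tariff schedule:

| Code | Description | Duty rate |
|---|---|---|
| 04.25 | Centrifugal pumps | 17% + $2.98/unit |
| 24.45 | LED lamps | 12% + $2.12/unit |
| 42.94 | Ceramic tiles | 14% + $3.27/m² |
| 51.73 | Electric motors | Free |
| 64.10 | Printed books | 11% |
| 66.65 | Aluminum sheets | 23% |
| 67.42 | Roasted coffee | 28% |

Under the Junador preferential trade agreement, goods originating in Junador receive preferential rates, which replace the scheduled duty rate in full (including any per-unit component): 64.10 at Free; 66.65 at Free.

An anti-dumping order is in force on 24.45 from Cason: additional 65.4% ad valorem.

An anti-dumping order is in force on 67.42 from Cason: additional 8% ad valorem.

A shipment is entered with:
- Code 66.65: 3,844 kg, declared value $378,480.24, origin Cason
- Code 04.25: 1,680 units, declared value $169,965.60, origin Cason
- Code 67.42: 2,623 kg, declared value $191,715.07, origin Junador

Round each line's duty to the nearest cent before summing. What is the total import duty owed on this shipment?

$174,631.23

Line 1 (66.65, Cason, 3,844 kg, $378,480.24):
Base rate for 66.65 is 23%.
66.65 has an FTA preferential rate, but origin Cason is not Junador; base rate stands.
Duty = $378,480.24 × 23% = $87,050.46.
Line 2 (04.25, Cason, 1,680 units, $169,965.60):
Base rate for 04.25 is 17% + $2.98/unit.
Duty = $169,965.60 × 17% + 1,680 × $2.98 = $33,900.55.
Line 3 (67.42, Junador, 2,623 kg, $191,715.07):
Base rate for 67.42 is 28%.
Origin Junador is the FTA partner but 67.42 is not on the preference list; base rate stands.
The additional-duty order on 67.42 targets Cason, not Junador; it does not apply.
Duty = $191,715.07 × 28% = $53,680.22.
Total = $87,050.46 + $33,900.55 + $53,680.22 = $174,631.23.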